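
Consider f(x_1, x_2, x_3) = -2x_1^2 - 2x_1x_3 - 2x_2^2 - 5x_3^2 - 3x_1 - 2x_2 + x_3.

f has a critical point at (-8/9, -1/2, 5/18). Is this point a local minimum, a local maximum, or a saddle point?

local maximum

The Hessian is constant: H = [[-4, 0, -2], [0, -4, 0], [-2, 0, -10]].
Leading principal minors: Δ₁ = -4, Δ₂ = 16, Δ₃ = -144.
The minors alternate sign starting negative (−, +, −), so H is negative definite: a local maximum.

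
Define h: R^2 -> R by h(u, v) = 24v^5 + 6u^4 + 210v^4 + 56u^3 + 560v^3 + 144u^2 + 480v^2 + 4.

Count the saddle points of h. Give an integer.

h separates as a function of u plus a function of v, so ∇h=0 decouples.
∂h/∂u = 24u(u + 3)(u + 4) = 0 at u ∈ {-4, -3, 0}; ∂h/∂v = 120v(v + 1)(v + 2)(v + 4) = 0 at v ∈ {-4, -2, -1, 0}.
The Hessian is diagonal: diag(h_uu, h_vv). Second derivatives: h_uu(-4)=96, h_uu(-3)=-72, h_uu(0)=288; h_vv(-4)=-2880, h_vv(-2)=480, h_vv(-1)=-360, h_vv(0)=960.
Saddle points occur where the two diagonal entries have opposite signs: (-4, -4), (-4, -1), (-3, -2), (-3, 0), (0, -4), (0, -1). Count: 6.

6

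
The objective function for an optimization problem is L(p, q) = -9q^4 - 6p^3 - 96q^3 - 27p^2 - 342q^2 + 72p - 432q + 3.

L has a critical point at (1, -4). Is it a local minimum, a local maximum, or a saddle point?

local maximum

The mixed partial ∂²L/∂p∂q is 0, so the Hessian at any point is diag(L_pp, L_qq) = diag(-18(2p + 3), -36(3q^2 + 16q + 19)).
At (1, -4): H = diag(-90, -108).
Both eigenvalues are negative, so H is negative definite: a local maximum.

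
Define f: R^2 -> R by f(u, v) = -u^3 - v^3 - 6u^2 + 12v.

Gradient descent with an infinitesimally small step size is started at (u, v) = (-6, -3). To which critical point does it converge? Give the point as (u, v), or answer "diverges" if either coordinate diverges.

f is separable, so gradient descent decouples: u follows -∂f/∂u, v follows -∂f/∂v.
∂f/∂u = -3u(u + 4); at u=-6 this is -36, so u increases.
∂f/∂v = -3(v - 2)(v + 2); at v=-3 this is -15, so v increases.
u converges to its nearest critical value -4 (a local min of the u-part); v converges to -2. The iterate converges to (-4, -2).

(-4, -2)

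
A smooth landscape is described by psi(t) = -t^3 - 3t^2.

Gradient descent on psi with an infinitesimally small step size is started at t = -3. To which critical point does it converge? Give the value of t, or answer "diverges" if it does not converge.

-2

psi'(t) = -3t(t + 2), so psi'(-3) = -9.
Gradient descent moves in the -psi' direction, i.e. t is increasing.
The nearest critical point in that direction is t = -2, where psi'' = 6 > 0 (a local minimum). The iterate converges there.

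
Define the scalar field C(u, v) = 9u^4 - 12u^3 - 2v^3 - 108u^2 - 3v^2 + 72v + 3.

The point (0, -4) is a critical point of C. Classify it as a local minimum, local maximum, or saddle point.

The mixed partial ∂²C/∂u∂v is 0, so the Hessian at any point is diag(C_uu, C_vv) = diag(36(3u^2 - 2u - 6), -6(2v + 1)).
At (0, -4): H = diag(-216, 42).
The eigenvalues have opposite signs, so H is indefinite: a saddle point.

saddle point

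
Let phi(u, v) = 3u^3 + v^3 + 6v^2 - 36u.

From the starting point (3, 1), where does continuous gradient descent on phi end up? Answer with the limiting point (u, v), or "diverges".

(2, 0)

phi is separable, so gradient descent decouples: u follows -∂phi/∂u, v follows -∂phi/∂v.
∂phi/∂u = 9(u - 2)(u + 2); at u=3 this is 45, so u decreases.
∂phi/∂v = 3v(v + 4); at v=1 this is 15, so v decreases.
u converges to its nearest critical value 2 (a local min of the u-part); v converges to 0. The iterate converges to (2, 0).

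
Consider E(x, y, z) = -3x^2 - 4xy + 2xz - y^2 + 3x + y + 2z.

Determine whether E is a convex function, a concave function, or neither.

E is quadratic, so its Hessian is the constant matrix H = [[-6, -4, 2], [-4, -2, 0], [2, 0, 0]].
Leading principal minors: -6, -4, 8.
Neither pattern holds ⇒ H is indefinite ⇒ neither convex nor concave.

neither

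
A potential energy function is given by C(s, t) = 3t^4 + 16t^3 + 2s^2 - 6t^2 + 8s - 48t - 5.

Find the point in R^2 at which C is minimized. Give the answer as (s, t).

C(s,t) separates as P(s) + Q(t) − 5, so its minimum is min P + min Q − 5.
P'(s) = 4s + 8 vanishes at s ∈ {-2}; Q'(t) = 12(t - 1)(t + 1)(t + 4) vanishes at t ∈ {-4, -1, 1}.
Local minima of P (where P''>0): P(-2)=-8. Local minima of Q: Q(-4)=-160, Q(1)=-35.
So the global minimum of C is P(-2) + Q(-4) − 5 = -8 − 160 − 5 = -173, attained at (-2, -4).

(-2, -4)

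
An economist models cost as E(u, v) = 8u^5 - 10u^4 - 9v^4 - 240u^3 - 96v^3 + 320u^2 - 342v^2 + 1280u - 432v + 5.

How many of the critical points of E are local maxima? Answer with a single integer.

4

E separates as a function of u plus a function of v, so ∇E=0 decouples.
∂E/∂u = 40(u - 4)(u - 2)(u + 1)(u + 4) = 0 at u ∈ {-4, -1, 2, 4}; ∂E/∂v = -36(v + 1)(v + 3)(v + 4) = 0 at v ∈ {-4, -3, -1}.
The Hessian is diagonal: diag(E_uu, E_vv). Second derivatives: E_uu(-4)=-5760, E_uu(-1)=1800, E_uu(2)=-1440, E_uu(4)=3200; E_vv(-4)=-108, E_vv(-3)=72, E_vv(-1)=-216.
Local maxima occur where both diagonal entries negative: (-4, -4), (-4, -1), (2, -4), (2, -1). Count: 4.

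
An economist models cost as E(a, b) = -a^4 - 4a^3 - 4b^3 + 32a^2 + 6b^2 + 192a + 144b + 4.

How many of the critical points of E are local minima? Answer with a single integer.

E separates as a function of a plus a function of b, so ∇E=0 decouples.
∂E/∂a = -4(a - 4)(a + 3)(a + 4) = 0 at a ∈ {-4, -3, 4}; ∂E/∂b = -12(b - 4)(b + 3) = 0 at b ∈ {-3, 4}.
The Hessian is diagonal: diag(E_aa, E_bb). Second derivatives: E_aa(-4)=-32, E_aa(-3)=28, E_aa(4)=-224; E_bb(-3)=84, E_bb(4)=-84.
Local minima occur where both diagonal entries positive: (-3, -3). Count: 1.

1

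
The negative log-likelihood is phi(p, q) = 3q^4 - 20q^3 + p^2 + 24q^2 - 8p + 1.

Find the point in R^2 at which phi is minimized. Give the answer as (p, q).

(4, 4)

phi(p,q) separates as A(p) + B(q) + 1, so its minimum is min A + min B + 1.
A'(p) = 2p - 8 vanishes at p ∈ {4}; B'(q) = 12q(q - 4)(q - 1) vanishes at q ∈ {0, 1, 4}.
Local minima of A (where A''>0): A(4)=-16. Local minima of B: B(0)=0, B(4)=-128.
So the global minimum of phi is A(4) + B(4) + 1 = -16 − 128 + 1 = -143, attained at (4, 4).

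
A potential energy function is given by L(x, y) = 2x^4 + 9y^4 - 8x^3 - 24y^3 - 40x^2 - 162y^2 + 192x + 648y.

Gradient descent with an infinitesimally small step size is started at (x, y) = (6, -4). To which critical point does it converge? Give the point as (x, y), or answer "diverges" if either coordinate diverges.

(4, -3)

L is separable, so gradient descent decouples: x follows -∂L/∂x, y follows -∂L/∂y.
∂L/∂x = 8(x - 4)(x - 2)(x + 3); at x=6 this is 576, so x decreases.
∂L/∂y = 36(y - 3)(y - 2)(y + 3); at y=-4 this is -1512, so y increases.
x converges to its nearest critical value 4 (a local min of the x-part); y converges to -3. The iterate converges to (4, -3).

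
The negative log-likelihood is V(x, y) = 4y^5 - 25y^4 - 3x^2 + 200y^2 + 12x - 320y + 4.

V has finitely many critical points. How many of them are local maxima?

2

V separates as a function of x plus a function of y, so ∇V=0 decouples.
∂V/∂x = -6(x - 2) = 0 at x ∈ {2}; ∂V/∂y = 20(y - 4)(y - 2)(y - 1)(y + 2) = 0 at y ∈ {-2, 1, 2, 4}.
The Hessian is diagonal: diag(V_xx, V_yy). Second derivatives: V_xx(2)=-6; V_yy(-2)=-1440, V_yy(1)=180, V_yy(2)=-160, V_yy(4)=720.
Local maxima occur where both diagonal entries negative: (2, -2), (2, 2). Count: 2.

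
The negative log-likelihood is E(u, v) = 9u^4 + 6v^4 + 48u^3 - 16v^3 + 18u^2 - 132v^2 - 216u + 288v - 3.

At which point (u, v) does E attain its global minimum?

(1, -3)

E(u,v) separates as P(u) + Q(v) − 3, so its minimum is min P + min Q − 3.
P'(u) = 36(u - 1)(u + 2)(u + 3) vanishes at u ∈ {-3, -2, 1}; Q'(v) = 24(v - 4)(v - 1)(v + 3) vanishes at v ∈ {-3, 1, 4}.
Local minima of P (where P''>0): P(-3)=243, P(1)=-141. Local minima of Q: Q(-3)=-1134, Q(4)=-448.
So the global minimum of E is P(1) + Q(-3) − 3 = -141 − 1134 − 3 = -1278, attained at (1, -3).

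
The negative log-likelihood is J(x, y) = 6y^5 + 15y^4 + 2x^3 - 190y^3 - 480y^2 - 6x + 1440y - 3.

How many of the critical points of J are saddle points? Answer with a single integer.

J separates as a function of x plus a function of y, so ∇J=0 decouples.
∂J/∂x = 6(x - 1)(x + 1) = 0 at x ∈ {-1, 1}; ∂J/∂y = 30(y - 4)(y - 1)(y + 3)(y + 4) = 0 at y ∈ {-4, -3, 1, 4}.
The Hessian is diagonal: diag(J_xx, J_yy). Second derivatives: J_xx(-1)=-12, J_xx(1)=12; J_yy(-4)=-1200, J_yy(-3)=840, J_yy(1)=-1800, J_yy(4)=5040.
Saddle points occur where the two diagonal entries have opposite signs: (-1, -3), (-1, 4), (1, -4), (1, 1). Count: 4.

4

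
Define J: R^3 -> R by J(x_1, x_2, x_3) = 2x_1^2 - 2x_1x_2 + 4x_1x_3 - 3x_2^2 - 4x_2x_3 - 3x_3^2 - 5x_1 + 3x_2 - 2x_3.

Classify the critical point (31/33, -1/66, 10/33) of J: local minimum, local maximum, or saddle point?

The Hessian is constant: H = [[4, -2, 4], [-2, -6, -4], [4, -4, -6]].
Leading principal minors: Δ₁ = 4, Δ₂ = -28, Δ₃ = 264.
The minors fit neither the all-positive nor the alternating-sign pattern, so H is indefinite: a saddle point.

saddle point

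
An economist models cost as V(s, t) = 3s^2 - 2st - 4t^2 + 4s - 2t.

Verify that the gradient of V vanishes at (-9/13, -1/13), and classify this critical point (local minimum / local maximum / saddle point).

saddle point

∇V = (6s - 2t + 4, -2s - 8t - 2); substituting (-9/13, -1/13) gives ∇V = (0, 0), so (-9/13, -1/13) is indeed a critical point.
The Hessian of V is constant: H = [[6, -2], [-2, -8]].
det(H) = 6·(-8) − (-2)² = -52.
Since det(H) < 0, H is indefinite and the critical point is a saddle point.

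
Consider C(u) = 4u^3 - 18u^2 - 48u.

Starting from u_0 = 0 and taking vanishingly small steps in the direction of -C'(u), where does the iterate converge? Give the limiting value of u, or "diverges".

4

C'(u) = 12(u - 4)(u + 1), so C'(0) = -48.
Gradient descent moves in the -C' direction, i.e. u is increasing.
The nearest critical point in that direction is u = 4, where C'' = 60 > 0 (a local minimum). The iterate converges there.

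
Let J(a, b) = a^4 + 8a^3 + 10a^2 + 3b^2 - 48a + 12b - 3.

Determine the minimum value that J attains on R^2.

J(a,b) separates as P(a) + Q(b) − 3, so its minimum is min P + min Q − 3.
P'(a) = 4(a - 1)(a + 3)(a + 4) vanishes at a ∈ {-4, -3, 1}; Q'(b) = 6b + 12 vanishes at b ∈ {-2}.
Local minima of P (where P''>0): P(-4)=96, P(1)=-29. Local minima of Q: Q(-2)=-12.
So the global minimum of J is P(1) + Q(-2) − 3 = -29 − 12 − 3 = -44, attained at (1, -2).

-44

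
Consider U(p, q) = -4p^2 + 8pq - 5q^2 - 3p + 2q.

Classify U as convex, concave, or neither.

concave

U is quadratic, so its Hessian is the constant matrix H = [[-8, 8], [8, -10]].
det(H) = 16, tr(H) = -18.
det(H) > 0 and tr(H) < 0, so H is negative definite everywhere: concave.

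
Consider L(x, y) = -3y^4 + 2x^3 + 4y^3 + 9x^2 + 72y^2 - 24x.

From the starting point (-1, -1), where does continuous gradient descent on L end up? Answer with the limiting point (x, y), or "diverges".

(1, 0)

L is separable, so gradient descent decouples: x follows -∂L/∂x, y follows -∂L/∂y.
∂L/∂x = 6(x - 1)(x + 4); at x=-1 this is -36, so x increases.
∂L/∂y = -12y(y - 4)(y + 3); at y=-1 this is -120, so y increases.
x converges to its nearest critical value 1 (a local min of the x-part); y converges to 0. The iterate converges to (1, 0).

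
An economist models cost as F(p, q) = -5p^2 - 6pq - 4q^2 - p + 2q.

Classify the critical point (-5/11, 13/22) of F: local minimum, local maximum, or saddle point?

The Hessian of F is constant: H = [[-10, -6], [-6, -8]].
det(H) = (-10)·(-8) − (-6)² = 44.
det(H) > 0 and tr(H) = -18 < 0, so H is negative definite and the point is a local maximum.

local maximum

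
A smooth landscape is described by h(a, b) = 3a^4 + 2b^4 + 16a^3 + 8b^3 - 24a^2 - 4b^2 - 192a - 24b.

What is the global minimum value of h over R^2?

h(a,b) separates as P(a) + Q(b), so its minimum is min P + min Q.
P'(a) = 12(a - 2)(a + 2)(a + 4) vanishes at a ∈ {-4, -2, 2}; Q'(b) = 8(b - 1)(b + 1)(b + 3) vanishes at b ∈ {-3, -1, 1}.
Local minima of P (where P''>0): P(-4)=128, P(2)=-304. Local minima of Q: Q(-3)=-18, Q(1)=-18.
So the global minimum of h is P(2) + Q(-3) = -304 − 18 = -322, attained at (2, -3).

-322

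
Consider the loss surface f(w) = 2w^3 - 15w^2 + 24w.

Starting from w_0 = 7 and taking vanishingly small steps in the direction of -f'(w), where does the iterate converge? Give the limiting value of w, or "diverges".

4

f'(w) = 6(w - 4)(w - 1), so f'(7) = 108.
Gradient descent moves in the -f' direction, i.e. w is decreasing.
The nearest critical point in that direction is w = 4, where f'' = 18 > 0 (a local minimum). The iterate converges there.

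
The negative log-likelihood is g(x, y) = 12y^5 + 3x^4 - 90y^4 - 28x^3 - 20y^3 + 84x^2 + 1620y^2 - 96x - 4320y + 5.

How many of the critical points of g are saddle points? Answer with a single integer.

6

g separates as a function of x plus a function of y, so ∇g=0 decouples.
∂g/∂x = 12(x - 4)(x - 2)(x - 1) = 0 at x ∈ {1, 2, 4}; ∂g/∂y = 60(y - 4)(y - 3)(y - 2)(y + 3) = 0 at y ∈ {-3, 2, 3, 4}.
The Hessian is diagonal: diag(g_xx, g_yy). Second derivatives: g_xx(1)=36, g_xx(2)=-24, g_xx(4)=72; g_yy(-3)=-12600, g_yy(2)=600, g_yy(3)=-360, g_yy(4)=840.
Saddle points occur where the two diagonal entries have opposite signs: (1, -3), (1, 3), (2, 2), (2, 4), (4, -3), (4, 3). Count: 6.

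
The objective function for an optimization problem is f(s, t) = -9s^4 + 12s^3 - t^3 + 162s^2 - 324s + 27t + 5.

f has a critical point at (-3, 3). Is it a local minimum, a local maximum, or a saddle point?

local maximum

The mixed partial ∂²f/∂s∂t is 0, so the Hessian at any point is diag(f_ss, f_tt) = diag(36(-3s^2 + 2s + 9), -6t).
At (-3, 3): H = diag(-864, -18).
Both eigenvalues are negative, so H is negative definite: a local maximum.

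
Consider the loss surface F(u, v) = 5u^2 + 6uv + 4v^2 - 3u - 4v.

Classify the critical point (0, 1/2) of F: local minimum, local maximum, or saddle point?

The Hessian of F is constant: H = [[10, 6], [6, 8]].
det(H) = 10·8 − 6² = 44.
det(H) > 0 and tr(H) = 18 > 0, so H is positive definite and the point is a local minimum.

local minimum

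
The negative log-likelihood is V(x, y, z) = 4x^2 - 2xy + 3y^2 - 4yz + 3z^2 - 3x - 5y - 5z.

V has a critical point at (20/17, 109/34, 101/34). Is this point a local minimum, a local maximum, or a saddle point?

The Hessian is constant: H = [[8, -2, 0], [-2, 6, -4], [0, -4, 6]].
Leading principal minors: Δ₁ = 8, Δ₂ = 44, Δ₃ = 136.
All leading minors are positive, so H is positive definite: a local minimum.

local minimum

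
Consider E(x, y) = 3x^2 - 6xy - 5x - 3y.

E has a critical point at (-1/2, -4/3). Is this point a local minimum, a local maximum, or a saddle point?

The Hessian of E is constant: H = [[6, -6], [-6, 0]].
det(H) = 6·0 − (-6)² = -36.
Since det(H) < 0, H is indefinite and the critical point is a saddle point.

saddle point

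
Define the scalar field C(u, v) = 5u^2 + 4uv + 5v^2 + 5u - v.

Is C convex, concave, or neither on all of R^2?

convex

C is quadratic, so its Hessian is the constant matrix H = [[10, 4], [4, 10]].
det(H) = 84, tr(H) = 20.
det(H) > 0 and tr(H) > 0, so H is positive definite everywhere: convex.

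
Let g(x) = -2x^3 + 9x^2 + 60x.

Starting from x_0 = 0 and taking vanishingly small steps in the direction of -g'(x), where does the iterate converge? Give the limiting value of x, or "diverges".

-2

g'(x) = -6(x - 5)(x + 2), so g'(0) = 60.
Gradient descent moves in the -g' direction, i.e. x is decreasing.
The nearest critical point in that direction is x = -2, where g'' = 42 > 0 (a local minimum). The iterate converges there.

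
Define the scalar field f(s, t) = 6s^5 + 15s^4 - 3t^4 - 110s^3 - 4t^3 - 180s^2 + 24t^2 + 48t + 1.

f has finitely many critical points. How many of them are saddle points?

f separates as a function of s plus a function of t, so ∇f=0 decouples.
∂f/∂s = 30s(s - 3)(s + 1)(s + 4) = 0 at s ∈ {-4, -1, 0, 3}; ∂f/∂t = -12(t - 2)(t + 1)(t + 2) = 0 at t ∈ {-2, -1, 2}.
The Hessian is diagonal: diag(f_ss, f_tt). Second derivatives: f_ss(-4)=-2520, f_ss(-1)=360, f_ss(0)=-360, f_ss(3)=2520; f_tt(-2)=-48, f_tt(-1)=36, f_tt(2)=-144.
Saddle points occur where the two diagonal entries have opposite signs: (-4, -1), (-1, -2), (-1, 2), (0, -1), (3, -2), (3, 2). Count: 6.

6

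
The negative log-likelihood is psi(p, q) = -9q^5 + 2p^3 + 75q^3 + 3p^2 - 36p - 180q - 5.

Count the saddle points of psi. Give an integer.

psi separates as a function of p plus a function of q, so ∇psi=0 decouples.
∂psi/∂p = 6(p - 2)(p + 3) = 0 at p ∈ {-3, 2}; ∂psi/∂q = -45(q - 2)(q - 1)(q + 1)(q + 2) = 0 at q ∈ {-2, -1, 1, 2}.
The Hessian is diagonal: diag(psi_pp, psi_qq). Second derivatives: psi_pp(-3)=-30, psi_pp(2)=30; psi_qq(-2)=540, psi_qq(-1)=-270, psi_qq(1)=270, psi_qq(2)=-540.
Saddle points occur where the two diagonal entries have opposite signs: (-3, -2), (-3, 1), (2, -1), (2, 2). Count: 4.

4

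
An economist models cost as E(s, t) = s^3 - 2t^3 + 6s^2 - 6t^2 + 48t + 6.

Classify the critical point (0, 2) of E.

The mixed partial ∂²E/∂s∂t is 0, so the Hessian at any point is diag(E_ss, E_tt) = diag(6(s + 2), -12(t + 1)).
At (0, 2): H = diag(12, -36).
The eigenvalues have opposite signs, so H is indefinite: a saddle point.

saddle point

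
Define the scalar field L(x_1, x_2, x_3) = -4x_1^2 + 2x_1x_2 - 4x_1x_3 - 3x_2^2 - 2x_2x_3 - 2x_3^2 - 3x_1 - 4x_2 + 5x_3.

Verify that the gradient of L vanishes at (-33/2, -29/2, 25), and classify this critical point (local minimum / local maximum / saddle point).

local maximum

∇L = (-8x_1 + 2x_2 - 4x_3 - 3, 2x_1 - 6x_2 - 2x_3 - 4, -4x_1 - 2x_2 - 4x_3 + 5); substituting (-33/2, -29/2, 25) gives ∇L = (0, 0, 0), so (-33/2, -29/2, 25) is indeed a critical point.
The Hessian is constant: H = [[-8, 2, -4], [2, -6, -2], [-4, -2, -4]].
Leading principal minors: Δ₁ = -8, Δ₂ = 44, Δ₃ = -16.
The minors alternate sign starting negative (−, +, −), so H is negative definite: a local maximum.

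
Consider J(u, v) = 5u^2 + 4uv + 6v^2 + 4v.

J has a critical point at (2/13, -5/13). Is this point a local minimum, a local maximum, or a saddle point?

local minimum

The Hessian of J is constant: H = [[10, 4], [4, 12]].
det(H) = 10·12 − 4² = 104.
det(H) > 0 and tr(H) = 22 > 0, so H is positive definite and the point is a local minimum.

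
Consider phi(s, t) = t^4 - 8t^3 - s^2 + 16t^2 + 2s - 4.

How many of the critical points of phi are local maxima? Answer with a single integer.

1

phi separates as a function of s plus a function of t, so ∇phi=0 decouples.
∂phi/∂s = -2(s - 1) = 0 at s ∈ {1}; ∂phi/∂t = 4t(t - 4)(t - 2) = 0 at t ∈ {0, 2, 4}.
The Hessian is diagonal: diag(phi_ss, phi_tt). Second derivatives: phi_ss(1)=-2; phi_tt(0)=32, phi_tt(2)=-16, phi_tt(4)=32.
Local maxima occur where both diagonal entries negative: (1, 2). Count: 1.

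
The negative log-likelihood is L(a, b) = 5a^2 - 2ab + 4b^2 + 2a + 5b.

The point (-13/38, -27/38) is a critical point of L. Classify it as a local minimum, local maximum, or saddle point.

local minimum

The Hessian of L is constant: H = [[10, -2], [-2, 8]].
det(H) = 10·8 − (-2)² = 76.
det(H) > 0 and tr(H) = 18 > 0, so H is positive definite and the point is a local minimum.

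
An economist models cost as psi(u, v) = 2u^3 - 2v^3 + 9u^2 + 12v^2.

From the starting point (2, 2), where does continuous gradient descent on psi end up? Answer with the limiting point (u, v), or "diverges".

(0, 0)

psi is separable, so gradient descent decouples: u follows -∂psi/∂u, v follows -∂psi/∂v.
∂psi/∂u = 6u(u + 3); at u=2 this is 60, so u decreases.
∂psi/∂v = -6v(v - 4); at v=2 this is 24, so v decreases.
u converges to its nearest critical value 0 (a local min of the u-part); v converges to 0. The iterate converges to (0, 0).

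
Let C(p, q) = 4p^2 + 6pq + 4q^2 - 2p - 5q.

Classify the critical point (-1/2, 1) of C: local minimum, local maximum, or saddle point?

The Hessian of C is constant: H = [[8, 6], [6, 8]].
det(H) = 8·8 − 6² = 28.
det(H) > 0 and tr(H) = 16 > 0, so H is positive definite and the point is a local minimum.

local minimum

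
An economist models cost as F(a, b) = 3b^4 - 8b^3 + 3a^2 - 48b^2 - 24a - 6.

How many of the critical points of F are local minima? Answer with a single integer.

F separates as a function of a plus a function of b, so ∇F=0 decouples.
∂F/∂a = 6(a - 4) = 0 at a ∈ {4}; ∂F/∂b = 12b(b - 4)(b + 2) = 0 at b ∈ {-2, 0, 4}.
The Hessian is diagonal: diag(F_aa, F_bb). Second derivatives: F_aa(4)=6; F_bb(-2)=144, F_bb(0)=-96, F_bb(4)=288.
Local minima occur where both diagonal entries positive: (4, -2), (4, 4). Count: 2.

2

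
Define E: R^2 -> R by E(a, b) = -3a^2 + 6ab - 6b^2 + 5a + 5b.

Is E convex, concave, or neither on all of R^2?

concave

E is quadratic, so its Hessian is the constant matrix H = [[-6, 6], [6, -12]].
det(H) = 36, tr(H) = -18.
det(H) > 0 and tr(H) < 0, so H is negative definite everywhere: concave.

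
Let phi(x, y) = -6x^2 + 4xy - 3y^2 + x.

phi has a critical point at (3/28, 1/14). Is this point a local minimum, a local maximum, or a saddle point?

local maximum

The Hessian of phi is constant: H = [[-12, 4], [4, -6]].
det(H) = (-12)·(-6) − 4² = 56.
det(H) > 0 and tr(H) = -18 < 0, so H is negative definite and the point is a local maximum.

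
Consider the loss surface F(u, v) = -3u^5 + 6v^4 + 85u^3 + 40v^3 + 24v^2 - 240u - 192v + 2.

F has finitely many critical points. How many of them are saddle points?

F separates as a function of u plus a function of v, so ∇F=0 decouples.
∂F/∂u = -15(u - 4)(u - 1)(u + 1)(u + 4) = 0 at u ∈ {-4, -1, 1, 4}; ∂F/∂v = 24(v - 1)(v + 2)(v + 4) = 0 at v ∈ {-4, -2, 1}.
The Hessian is diagonal: diag(F_uu, F_vv). Second derivatives: F_uu(-4)=1800, F_uu(-1)=-450, F_uu(1)=450, F_uu(4)=-1800; F_vv(-4)=240, F_vv(-2)=-144, F_vv(1)=360.
Saddle points occur where the two diagonal entries have opposite signs: (-4, -2), (-1, -4), (-1, 1), (1, -2), (4, -4), (4, 1). Count: 6.

6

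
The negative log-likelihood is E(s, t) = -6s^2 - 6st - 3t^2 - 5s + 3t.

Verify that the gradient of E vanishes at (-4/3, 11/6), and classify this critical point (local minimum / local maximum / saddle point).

local maximum

∇E = (-12s - 6t - 5, -6s - 6t + 3); substituting (-4/3, 11/6) gives ∇E = (0, 0), so (-4/3, 11/6) is indeed a critical point.
The Hessian of E is constant: H = [[-12, -6], [-6, -6]].
det(H) = (-12)·(-6) − (-6)² = 36.
det(H) > 0 and tr(H) = -18 < 0, so H is negative definite and the point is a local maximum.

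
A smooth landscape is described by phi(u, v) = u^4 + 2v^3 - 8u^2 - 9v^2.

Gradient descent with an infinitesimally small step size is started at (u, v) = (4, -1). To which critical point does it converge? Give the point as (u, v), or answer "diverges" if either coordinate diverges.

diverges

phi is separable, so gradient descent decouples: u follows -∂phi/∂u, v follows -∂phi/∂v.
∂phi/∂u = 4u(u - 2)(u + 2); at u=4 this is 192, so u decreases.
∂phi/∂v = 6v(v - 3); at v=-1 this is 24, so v decreases.
The v-coordinate has no critical point in that direction and runs off to infinity.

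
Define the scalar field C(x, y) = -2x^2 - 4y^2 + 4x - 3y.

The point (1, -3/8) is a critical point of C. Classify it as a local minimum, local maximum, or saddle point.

The Hessian of C is constant: H = [[-4, 0], [0, -8]].
det(H) = (-4)·(-8) − 0² = 32.
det(H) > 0 and tr(H) = -12 < 0, so H is negative definite and the point is a local maximum.

local maximum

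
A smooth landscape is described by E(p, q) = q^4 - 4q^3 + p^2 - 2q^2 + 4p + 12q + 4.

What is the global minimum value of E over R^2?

E(p,q) separates as A(p) + B(q) + 4, so its minimum is min A + min B + 4.
A'(p) = 2p + 4 vanishes at p ∈ {-2}; B'(q) = 4(q - 3)(q - 1)(q + 1) vanishes at q ∈ {-1, 1, 3}.
Local minima of A (where A''>0): A(-2)=-4. Local minima of B: B(-1)=-9, B(3)=-9.
So the global minimum of E is A(-2) + B(-1) + 4 = -4 − 9 + 4 = -9, attained at (-2, -1).

-9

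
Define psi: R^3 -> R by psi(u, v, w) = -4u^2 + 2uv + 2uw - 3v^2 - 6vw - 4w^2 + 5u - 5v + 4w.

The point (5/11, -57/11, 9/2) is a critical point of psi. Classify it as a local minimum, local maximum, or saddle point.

The Hessian is constant: H = [[-8, 2, 2], [2, -6, -6], [2, -6, -8]].
Leading principal minors: Δ₁ = -8, Δ₂ = 44, Δ₃ = -88.
The minors alternate sign starting negative (−, +, −), so H is negative definite: a local maximum.

local maximum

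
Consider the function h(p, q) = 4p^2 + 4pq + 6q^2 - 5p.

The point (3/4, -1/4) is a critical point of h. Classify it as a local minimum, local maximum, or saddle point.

local minimum

The Hessian of h is constant: H = [[8, 4], [4, 12]].
det(H) = 8·12 − 4² = 80.
det(H) > 0 and tr(H) = 20 > 0, so H is positive definite and the point is a local minimum.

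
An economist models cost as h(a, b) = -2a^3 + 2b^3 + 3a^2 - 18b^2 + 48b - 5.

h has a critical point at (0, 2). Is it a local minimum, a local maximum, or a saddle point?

saddle point

The mixed partial ∂²h/∂a∂b is 0, so the Hessian at any point is diag(h_aa, h_bb) = diag(6(-2a + 1), 12(b - 3)).
At (0, 2): H = diag(6, -12).
The eigenvalues have opposite signs, so H is indefinite: a saddle point.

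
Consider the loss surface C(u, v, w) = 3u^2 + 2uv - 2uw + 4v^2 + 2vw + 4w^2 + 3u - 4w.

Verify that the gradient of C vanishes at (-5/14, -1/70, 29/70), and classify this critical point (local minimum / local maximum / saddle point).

∇C = (6u + 2v - 2w + 3, 2u + 8v + 2w, -2u + 2v + 8w - 4); substituting (-5/14, -1/70, 29/70) gives ∇C = (0, 0, 0), so (-5/14, -1/70, 29/70) is indeed a critical point.
The Hessian is constant: H = [[6, 2, -2], [2, 8, 2], [-2, 2, 8]].
Leading principal minors: Δ₁ = 6, Δ₂ = 44, Δ₃ = 280.
All leading minors are positive, so H is positive definite: a local minimum.

local minimum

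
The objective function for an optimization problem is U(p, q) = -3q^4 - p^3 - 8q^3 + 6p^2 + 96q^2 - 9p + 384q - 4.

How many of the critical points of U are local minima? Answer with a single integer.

1

U separates as a function of p plus a function of q, so ∇U=0 decouples.
∂U/∂p = -3(p - 3)(p - 1) = 0 at p ∈ {1, 3}; ∂U/∂q = -12(q - 4)(q + 2)(q + 4) = 0 at q ∈ {-4, -2, 4}.
The Hessian is diagonal: diag(U_pp, U_qq). Second derivatives: U_pp(1)=6, U_pp(3)=-6; U_qq(-4)=-192, U_qq(-2)=144, U_qq(4)=-576.
Local minima occur where both diagonal entries positive: (1, -2). Count: 1.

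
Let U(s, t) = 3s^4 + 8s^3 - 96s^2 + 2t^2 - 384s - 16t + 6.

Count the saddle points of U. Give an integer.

1

U separates as a function of s plus a function of t, so ∇U=0 decouples.
∂U/∂s = 12(s - 4)(s + 2)(s + 4) = 0 at s ∈ {-4, -2, 4}; ∂U/∂t = 4(t - 4) = 0 at t ∈ {4}.
The Hessian is diagonal: diag(U_ss, U_tt). Second derivatives: U_ss(-4)=192, U_ss(-2)=-144, U_ss(4)=576; U_tt(4)=4.
Saddle points occur where the two diagonal entries have opposite signs: (-2, 4). Count: 1.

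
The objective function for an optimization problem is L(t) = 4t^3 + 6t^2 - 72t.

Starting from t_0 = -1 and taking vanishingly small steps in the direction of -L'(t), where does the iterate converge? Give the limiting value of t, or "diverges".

L'(t) = 12(t - 2)(t + 3), so L'(-1) = -72.
Gradient descent moves in the -L' direction, i.e. t is increasing.
The nearest critical point in that direction is t = 2, where L'' = 60 > 0 (a local minimum). The iterate converges there.

2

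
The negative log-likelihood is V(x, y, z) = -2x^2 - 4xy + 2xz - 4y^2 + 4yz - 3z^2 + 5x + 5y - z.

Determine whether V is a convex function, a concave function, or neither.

V is quadratic, so its Hessian is the constant matrix H = [[-4, -4, 2], [-4, -8, 4], [2, 4, -6]].
Leading principal minors: -4, 16, -64.
Signs alternate −, +, − ⇒ H ≺ 0 ⇒ concave.

concave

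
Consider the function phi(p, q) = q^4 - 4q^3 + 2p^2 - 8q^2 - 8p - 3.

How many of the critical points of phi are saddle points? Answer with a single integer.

1

phi separates as a function of p plus a function of q, so ∇phi=0 decouples.
∂phi/∂p = 4(p - 2) = 0 at p ∈ {2}; ∂phi/∂q = 4q(q - 4)(q + 1) = 0 at q ∈ {-1, 0, 4}.
The Hessian is diagonal: diag(phi_pp, phi_qq). Second derivatives: phi_pp(2)=4; phi_qq(-1)=20, phi_qq(0)=-16, phi_qq(4)=80.
Saddle points occur where the two diagonal entries have opposite signs: (2, 0). Count: 1.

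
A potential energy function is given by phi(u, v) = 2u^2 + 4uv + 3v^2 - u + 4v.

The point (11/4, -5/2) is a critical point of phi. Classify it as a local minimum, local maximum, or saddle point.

The Hessian of phi is constant: H = [[4, 4], [4, 6]].
det(H) = 4·6 − 4² = 8.
det(H) > 0 and tr(H) = 10 > 0, so H is positive definite and the point is a local minimum.

local minimum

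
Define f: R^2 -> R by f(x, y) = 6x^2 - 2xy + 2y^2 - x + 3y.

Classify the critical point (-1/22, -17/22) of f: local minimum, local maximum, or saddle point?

The Hessian of f is constant: H = [[12, -2], [-2, 4]].
det(H) = 12·4 − (-2)² = 44.
det(H) > 0 and tr(H) = 16 > 0, so H is positive definite and the point is a local minimum.

local minimum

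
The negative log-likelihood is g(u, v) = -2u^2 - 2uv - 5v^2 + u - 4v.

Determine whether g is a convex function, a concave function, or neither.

g is quadratic, so its Hessian is the constant matrix H = [[-4, -2], [-2, -10]].
det(H) = 36, tr(H) = -14.
det(H) > 0 and tr(H) < 0, so H is negative definite everywhere: concave.

concave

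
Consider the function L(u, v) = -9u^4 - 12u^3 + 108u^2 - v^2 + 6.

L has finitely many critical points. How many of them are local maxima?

2

L separates as a function of u plus a function of v, so ∇L=0 decouples.
∂L/∂u = -36u(u - 2)(u + 3) = 0 at u ∈ {-3, 0, 2}; ∂L/∂v = -2v = 0 at v ∈ {0}.
The Hessian is diagonal: diag(L_uu, L_vv). Second derivatives: L_uu(-3)=-540, L_uu(0)=216, L_uu(2)=-360; L_vv(0)=-2.
Local maxima occur where both diagonal entries negative: (-3, 0), (2, 0). Count: 2.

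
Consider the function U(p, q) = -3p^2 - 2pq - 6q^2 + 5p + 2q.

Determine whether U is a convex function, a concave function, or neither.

concave

U is quadratic, so its Hessian is the constant matrix H = [[-6, -2], [-2, -12]].
det(H) = 68, tr(H) = -18.
det(H) > 0 and tr(H) < 0, so H is negative definite everywhere: concave.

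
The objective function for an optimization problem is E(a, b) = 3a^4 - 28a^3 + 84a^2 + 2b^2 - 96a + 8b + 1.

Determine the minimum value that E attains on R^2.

-71

E(a,b) separates as P(a) + Q(b) + 1, so its minimum is min P + min Q + 1.
P'(a) = 12(a - 4)(a - 2)(a - 1) vanishes at a ∈ {1, 2, 4}; Q'(b) = 4b + 8 vanishes at b ∈ {-2}.
Local minima of P (where P''>0): P(1)=-37, P(4)=-64. Local minima of Q: Q(-2)=-8.
So the global minimum of E is P(4) + Q(-2) + 1 = -64 − 8 + 1 = -71, attained at (4, -2).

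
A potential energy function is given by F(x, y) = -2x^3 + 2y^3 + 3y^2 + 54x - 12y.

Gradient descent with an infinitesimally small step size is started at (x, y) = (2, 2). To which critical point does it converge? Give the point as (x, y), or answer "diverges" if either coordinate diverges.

F is separable, so gradient descent decouples: x follows -∂F/∂x, y follows -∂F/∂y.
∂F/∂x = -6(x - 3)(x + 3); at x=2 this is 30, so x decreases.
∂F/∂y = 6(y - 1)(y + 2); at y=2 this is 24, so y decreases.
x converges to its nearest critical value -3 (a local min of the x-part); y converges to 1. The iterate converges to (-3, 1).

(-3, 1)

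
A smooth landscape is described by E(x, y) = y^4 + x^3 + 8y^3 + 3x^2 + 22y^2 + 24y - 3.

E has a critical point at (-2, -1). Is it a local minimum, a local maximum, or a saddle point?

saddle point

The mixed partial ∂²E/∂x∂y is 0, so the Hessian at any point is diag(E_xx, E_yy) = diag(6(x + 1), 4(3y^2 + 12y + 11)).
At (-2, -1): H = diag(-6, 8).
The eigenvalues have opposite signs, so H is indefinite: a saddle point.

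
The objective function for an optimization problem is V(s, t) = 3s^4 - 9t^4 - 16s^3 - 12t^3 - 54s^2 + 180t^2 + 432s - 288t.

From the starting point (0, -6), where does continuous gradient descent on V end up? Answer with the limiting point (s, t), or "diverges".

V is separable, so gradient descent decouples: s follows -∂V/∂s, t follows -∂V/∂t.
∂V/∂s = 12(s - 4)(s - 3)(s + 3); at s=0 this is 432, so s decreases.
∂V/∂t = -36(t - 2)(t - 1)(t + 4); at t=-6 this is 4032, so t decreases.
The t-coordinate has no critical point in that direction and runs off to infinity.

diverges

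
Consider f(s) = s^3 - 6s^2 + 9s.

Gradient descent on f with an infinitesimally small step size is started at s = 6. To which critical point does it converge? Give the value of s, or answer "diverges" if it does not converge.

f'(s) = 3(s - 3)(s - 1), so f'(6) = 45.
Gradient descent moves in the -f' direction, i.e. s is decreasing.
The nearest critical point in that direction is s = 3, where f'' = 6 > 0 (a local minimum). The iterate converges there.

3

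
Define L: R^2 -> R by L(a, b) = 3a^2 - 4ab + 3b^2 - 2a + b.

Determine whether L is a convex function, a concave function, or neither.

L is quadratic, so its Hessian is the constant matrix H = [[6, -4], [-4, 6]].
det(H) = 20, tr(H) = 12.
det(H) > 0 and tr(H) > 0, so H is positive definite everywhere: convex.

convex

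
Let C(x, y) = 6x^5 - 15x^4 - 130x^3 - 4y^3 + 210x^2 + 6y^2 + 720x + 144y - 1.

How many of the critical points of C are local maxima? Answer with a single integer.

C separates as a function of x plus a function of y, so ∇C=0 decouples.
∂C/∂x = 30(x - 4)(x - 2)(x + 1)(x + 3) = 0 at x ∈ {-3, -1, 2, 4}; ∂C/∂y = -12(y - 4)(y + 3) = 0 at y ∈ {-3, 4}.
The Hessian is diagonal: diag(C_xx, C_yy). Second derivatives: C_xx(-3)=-2100, C_xx(-1)=900, C_xx(2)=-900, C_xx(4)=2100; C_yy(-3)=84, C_yy(4)=-84.
Local maxima occur where both diagonal entries negative: (-3, 4), (2, 4). Count: 2.

2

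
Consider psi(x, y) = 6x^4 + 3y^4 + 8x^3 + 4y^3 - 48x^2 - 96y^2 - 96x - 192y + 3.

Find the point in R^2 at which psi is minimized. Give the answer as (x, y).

(2, 4)

psi(x,y) separates as P(x) + Q(y) + 3, so its minimum is min P + min Q + 3.
P'(x) = 24(x - 2)(x + 1)(x + 2) vanishes at x ∈ {-2, -1, 2}; Q'(y) = 12(y - 4)(y + 1)(y + 4) vanishes at y ∈ {-4, -1, 4}.
Local minima of P (where P''>0): P(-2)=32, P(2)=-224. Local minima of Q: Q(-4)=-256, Q(4)=-1280.
So the global minimum of psi is P(2) + Q(4) + 3 = -224 − 1280 + 3 = -1501, attained at (2, 4).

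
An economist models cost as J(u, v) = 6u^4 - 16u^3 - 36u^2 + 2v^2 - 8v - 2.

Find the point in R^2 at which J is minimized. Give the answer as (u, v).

(3, 2)

J(u,v) separates as P(u) + Q(v) − 2, so its minimum is min P + min Q − 2.
P'(u) = 24u(u - 3)(u + 1) vanishes at u ∈ {-1, 0, 3}; Q'(v) = 4v - 8 vanishes at v ∈ {2}.
Local minima of P (where P''>0): P(-1)=-14, P(3)=-270. Local minima of Q: Q(2)=-8.
So the global minimum of J is P(3) + Q(2) − 2 = -270 − 8 − 2 = -280, attained at (3, 2).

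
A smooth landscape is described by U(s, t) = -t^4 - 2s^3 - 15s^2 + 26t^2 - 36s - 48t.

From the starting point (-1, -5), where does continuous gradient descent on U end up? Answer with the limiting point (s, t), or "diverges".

diverges

U is separable, so gradient descent decouples: s follows -∂U/∂s, t follows -∂U/∂t.
∂U/∂s = -6(s + 2)(s + 3); at s=-1 this is -12, so s increases.
∂U/∂t = -4(t - 3)(t - 1)(t + 4); at t=-5 this is 192, so t decreases.
The s-coordinate has no critical point in that direction and runs off to infinity.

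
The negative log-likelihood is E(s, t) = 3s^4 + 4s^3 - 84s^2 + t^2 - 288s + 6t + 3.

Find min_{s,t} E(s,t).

-1478

E(s,t) separates as P(s) + Q(t) + 3, so its minimum is min P + min Q + 3.
P'(s) = 12(s - 4)(s + 2)(s + 3) vanishes at s ∈ {-3, -2, 4}; Q'(t) = 2(t + 3) vanishes at t ∈ {-3}.
Local minima of P (where P''>0): P(-3)=243, P(4)=-1472. Local minima of Q: Q(-3)=-9.
So the global minimum of E is P(4) + Q(-3) + 3 = -1472 − 9 + 3 = -1478, attained at (4, -3).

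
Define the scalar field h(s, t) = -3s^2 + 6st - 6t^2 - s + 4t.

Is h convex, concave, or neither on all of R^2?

concave

h is quadratic, so its Hessian is the constant matrix H = [[-6, 6], [6, -12]].
det(H) = 36, tr(H) = -18.
det(H) > 0 and tr(H) < 0, so H is negative definite everywhere: concave.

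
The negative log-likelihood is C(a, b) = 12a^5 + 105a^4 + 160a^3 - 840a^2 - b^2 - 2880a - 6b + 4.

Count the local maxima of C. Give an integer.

2

C separates as a function of a plus a function of b, so ∇C=0 decouples.
∂C/∂a = 60(a - 2)(a + 2)(a + 3)(a + 4) = 0 at a ∈ {-4, -3, -2, 2}; ∂C/∂b = -2(b + 3) = 0 at b ∈ {-3}.
The Hessian is diagonal: diag(C_aa, C_bb). Second derivatives: C_aa(-4)=-720, C_aa(-3)=300, C_aa(-2)=-480, C_aa(2)=7200; C_bb(-3)=-2.
Local maxima occur where both diagonal entries negative: (-4, -3), (-2, -3). Count: 2.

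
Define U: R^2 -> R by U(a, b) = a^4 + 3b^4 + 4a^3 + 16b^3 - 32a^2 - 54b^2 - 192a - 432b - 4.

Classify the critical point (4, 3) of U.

The mixed partial ∂²U/∂a∂b is 0, so the Hessian at any point is diag(U_aa, U_bb) = diag(4(3a^2 + 6a - 16), 12(3b^2 + 8b - 9)).
At (4, 3): H = diag(224, 504).
Both eigenvalues are positive, so H is positive definite: a local minimum.

local minimum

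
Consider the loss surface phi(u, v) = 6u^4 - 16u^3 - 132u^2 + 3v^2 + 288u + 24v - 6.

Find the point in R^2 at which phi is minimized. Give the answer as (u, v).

phi(u,v) separates as P(u) + Q(v) − 6, so its minimum is min P + min Q − 6.
P'(u) = 24(u - 4)(u - 1)(u + 3) vanishes at u ∈ {-3, 1, 4}; Q'(v) = 6v + 24 vanishes at v ∈ {-4}.
Local minima of P (where P''>0): P(-3)=-1134, P(4)=-448. Local minima of Q: Q(-4)=-48.
So the global minimum of phi is P(-3) + Q(-4) − 6 = -1134 − 48 − 6 = -1188, attained at (-3, -4).

(-3, -4)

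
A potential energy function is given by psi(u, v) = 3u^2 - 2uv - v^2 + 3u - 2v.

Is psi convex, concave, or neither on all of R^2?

neither

psi is quadratic, so its Hessian is the constant matrix H = [[6, -2], [-2, -2]].
det(H) = -16, tr(H) = 4.
det(H) < 0, so H is indefinite: neither convex nor concave.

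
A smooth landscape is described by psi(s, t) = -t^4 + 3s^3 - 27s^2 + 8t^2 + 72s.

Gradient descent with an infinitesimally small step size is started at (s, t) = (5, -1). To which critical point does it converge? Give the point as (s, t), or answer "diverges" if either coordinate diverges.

psi is separable, so gradient descent decouples: s follows -∂psi/∂s, t follows -∂psi/∂t.
∂psi/∂s = 9(s - 4)(s - 2); at s=5 this is 27, so s decreases.
∂psi/∂t = -4t(t - 2)(t + 2); at t=-1 this is -12, so t increases.
s converges to its nearest critical value 4 (a local min of the s-part); t converges to 0. The iterate converges to (4, 0).

(4, 0)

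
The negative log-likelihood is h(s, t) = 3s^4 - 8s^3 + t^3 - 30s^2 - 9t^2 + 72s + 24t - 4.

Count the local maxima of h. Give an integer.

1

h separates as a function of s plus a function of t, so ∇h=0 decouples.
∂h/∂s = 12(s - 3)(s - 1)(s + 2) = 0 at s ∈ {-2, 1, 3}; ∂h/∂t = 3(t - 4)(t - 2) = 0 at t ∈ {2, 4}.
The Hessian is diagonal: diag(h_ss, h_tt). Second derivatives: h_ss(-2)=180, h_ss(1)=-72, h_ss(3)=120; h_tt(2)=-6, h_tt(4)=6.
Local maxima occur where both diagonal entries negative: (1, 2). Count: 1.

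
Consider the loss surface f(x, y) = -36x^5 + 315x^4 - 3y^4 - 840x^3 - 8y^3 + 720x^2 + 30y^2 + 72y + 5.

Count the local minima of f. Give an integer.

2

f separates as a function of x plus a function of y, so ∇f=0 decouples.
∂f/∂x = -180x(x - 4)(x - 2)(x - 1) = 0 at x ∈ {0, 1, 2, 4}; ∂f/∂y = -12(y - 2)(y + 1)(y + 3) = 0 at y ∈ {-3, -1, 2}.
The Hessian is diagonal: diag(f_xx, f_yy). Second derivatives: f_xx(0)=1440, f_xx(1)=-540, f_xx(2)=720, f_xx(4)=-4320; f_yy(-3)=-120, f_yy(-1)=72, f_yy(2)=-180.
Local minima occur where both diagonal entries positive: (0, -1), (2, -1). Count: 2.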